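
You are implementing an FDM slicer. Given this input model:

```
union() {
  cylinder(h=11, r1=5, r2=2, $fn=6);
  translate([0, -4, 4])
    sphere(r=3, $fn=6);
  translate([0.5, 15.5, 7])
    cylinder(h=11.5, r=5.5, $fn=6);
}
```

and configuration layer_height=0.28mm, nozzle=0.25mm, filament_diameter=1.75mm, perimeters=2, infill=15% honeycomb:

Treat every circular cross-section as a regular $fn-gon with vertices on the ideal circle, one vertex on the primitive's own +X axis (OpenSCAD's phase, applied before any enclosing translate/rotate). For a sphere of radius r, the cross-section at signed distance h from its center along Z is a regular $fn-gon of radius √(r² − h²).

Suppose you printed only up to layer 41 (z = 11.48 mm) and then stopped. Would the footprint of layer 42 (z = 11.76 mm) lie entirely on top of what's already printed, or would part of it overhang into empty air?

Compare the two slices. At z = 11.48: the cone is not intersected at this z (z outside [0, 11]); the sphere at (0, -4) is absent (|z−center|=7.480 > r=3); the r=5.5 cylinder at (0.5, 15.5) gives a regular 6-gon of circumradius 5.5 (constant along its height) (area = (6/2)·5.500²·sin(360°/6) = 78.59 mm²); Combining (union): only the r=5.5 cylinder at (0.5, 15.5) is present, so the union is just that shape — area = 78.59 mm². At z = 11.76: the cone does not reach this height (z outside [0, 11]); the sphere at (0, -4) is absent (|z−center|=7.760 > r=3); the r=5.5 cylinder at (0.5, 15.5) contributes a regular 6-gon of circumradius 5.5 (area = (6/2)·5.500²·sin(360°/6) = 78.59 mm²); Taking the union: only the r=5.5 cylinder at (0.5, 15.5) is present, so the union is just that shape — area = 78.59 mm². Checking containment: the cross-section at z = 11.76 is a subset of the cross-section at z = 11.48.

entirely on top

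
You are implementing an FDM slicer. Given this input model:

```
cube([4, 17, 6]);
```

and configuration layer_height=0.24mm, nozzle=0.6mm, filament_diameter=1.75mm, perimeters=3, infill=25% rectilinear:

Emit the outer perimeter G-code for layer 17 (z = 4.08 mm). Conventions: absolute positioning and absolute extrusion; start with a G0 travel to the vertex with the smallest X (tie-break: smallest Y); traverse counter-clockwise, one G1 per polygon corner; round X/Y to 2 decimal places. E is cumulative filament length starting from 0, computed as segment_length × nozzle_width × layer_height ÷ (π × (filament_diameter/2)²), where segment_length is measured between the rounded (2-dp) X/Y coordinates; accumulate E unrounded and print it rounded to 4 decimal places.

G0 X0.00 Y0.00 Z4.08
G1 X4.00 Y0.00 E0.2395
G1 X4.00 Y17.00 E1.2572
G1 X0.00 Y17.00 E1.4967
G1 X0.00 Y0.00 E2.5145

At z = 4.08 mm: the 4×17 cube contributes its full rectangle. The outline is a single polygon with 4 vertices. Extrusion per mm of travel: 0.6 × 0.24 / (π × 0.875²) = 0.059868. Accumulating E over each segment gives final E = 2.5145.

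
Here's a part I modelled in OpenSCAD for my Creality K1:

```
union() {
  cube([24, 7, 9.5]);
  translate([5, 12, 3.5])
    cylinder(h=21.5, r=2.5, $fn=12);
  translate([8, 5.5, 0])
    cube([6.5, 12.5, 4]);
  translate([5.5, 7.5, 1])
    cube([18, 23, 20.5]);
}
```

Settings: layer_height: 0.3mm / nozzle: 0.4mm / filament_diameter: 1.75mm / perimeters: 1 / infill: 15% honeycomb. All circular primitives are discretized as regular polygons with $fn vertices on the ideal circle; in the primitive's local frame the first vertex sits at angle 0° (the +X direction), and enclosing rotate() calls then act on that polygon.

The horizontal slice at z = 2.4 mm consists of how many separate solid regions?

1

At z = 2.4 mm: the cube (footprint 24×7) is included at this height; the cylinder at (5, 12) is absent (z outside [3.5, 25]); the 6.5×12.5 cube at (8, 5.5) contributes its full rectangle; the 18×23 cube at (5.5, 7.5) contributes its full rectangle; Merging all regions: the regions partially overlap (shared area 78.00 mm²), so overlapping operands fuse into one piece — 1 connected region. The result has 1 disconnected region.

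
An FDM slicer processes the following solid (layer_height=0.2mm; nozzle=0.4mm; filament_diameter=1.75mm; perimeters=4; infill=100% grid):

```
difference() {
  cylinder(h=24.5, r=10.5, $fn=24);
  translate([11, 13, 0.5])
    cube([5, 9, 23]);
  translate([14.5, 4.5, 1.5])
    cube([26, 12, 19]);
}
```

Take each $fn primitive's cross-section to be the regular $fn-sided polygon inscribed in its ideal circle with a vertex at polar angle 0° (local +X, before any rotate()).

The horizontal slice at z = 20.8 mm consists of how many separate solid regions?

1

At z = 20.8 mm: the cylinder: section is a regular 24-gon, circumradius r=10.5; the 5×9 cube at (11, 13) contributes its full rectangle; the cube at (14.5, 4.5) does not reach this height (z outside [1.5, 20.5]); Taking the first minus the rest: starting from the r=10.5 cylinder, the 5×9 cube at (11, 13) misses the remaining region (no effect) — 1 connected region. The result has 1 disconnected region.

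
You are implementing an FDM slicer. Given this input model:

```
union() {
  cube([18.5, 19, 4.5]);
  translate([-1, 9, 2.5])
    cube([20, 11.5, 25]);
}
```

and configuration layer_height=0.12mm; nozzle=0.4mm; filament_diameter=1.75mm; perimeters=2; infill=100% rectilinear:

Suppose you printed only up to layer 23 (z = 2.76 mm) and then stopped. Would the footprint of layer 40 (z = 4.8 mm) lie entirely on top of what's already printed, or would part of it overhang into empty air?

entirely on top

Compare the two slices. At z = 2.76: the cube is present — its section is the full 18.5×19 rectangle (area 351.50 mm²); the 20×11.5 cube at (-1, 9) contributes its full rectangle (area 230.00 mm²); Merging all regions: the regions partially overlap — summed areas 581.50 mm² minus the doubly-counted overlap 185.00 mm² gives 396.50 mm² — area = 396.50 mm². At z = 4.8: the cube is absent (z outside [0, 4.5]); the 20×11.5 cube at (-1, 9) contributes its full rectangle (area 230.00 mm²); Merging all regions: only the 20×11.5 cube at (-1, 9) is present, so the union is just that shape — area = 230.00 mm². Checking containment: the cross-section at z = 4.8 is a subset of the cross-section at z = 2.76.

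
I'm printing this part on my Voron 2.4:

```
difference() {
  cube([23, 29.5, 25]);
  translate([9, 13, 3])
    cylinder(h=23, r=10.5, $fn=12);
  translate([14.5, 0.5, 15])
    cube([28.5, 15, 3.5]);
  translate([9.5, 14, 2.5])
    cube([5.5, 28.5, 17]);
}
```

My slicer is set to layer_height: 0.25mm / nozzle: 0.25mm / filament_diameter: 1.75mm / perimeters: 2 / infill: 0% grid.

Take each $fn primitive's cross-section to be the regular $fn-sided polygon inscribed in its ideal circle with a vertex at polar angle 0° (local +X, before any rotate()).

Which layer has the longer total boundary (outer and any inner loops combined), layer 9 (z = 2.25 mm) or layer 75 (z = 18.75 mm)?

Layer 9 (z = 2.25): the 23×29.5 cube contributes its full rectangle (perimeter 105.00 mm); the cylinder at (9, 13) is absent (z outside [3, 26]); the cube at (14.5, 0.5) does not reach this height (z outside [15, 18.5]); the cube at (9.5, 14) does not reach this height (z outside [2.5, 19.5]); Subtracting the remaining from the first: none of the subtracted shapes is present at this height, so the 23×29.5 cube is unchanged — boundary = 105.00 mm. So its perimeter = 105.00 mm. Layer 75 (z = 18.75): the cube (footprint 23×29.5) is included at this height (perimeter 105.00 mm); the r=10.5 cylinder at (9, 13) gives a regular 12-gon of circumradius 10.5 (constant along its height) (perimeter = 2·12·10.500·sin(180°/12) = 65.22 mm); the cube at (14.5, 0.5) is absent (z outside [15, 18.5]); the cube at (9.5, 14) (footprint 5.5×28.5) is included at this height (perimeter 68.00 mm); Taking the first minus the rest: starting from the 23×29.5 cube, the r=10.5 cylinder at (9, 13) partially overlaps it — only the 322.38 mm² overlap (of its 330.75 mm²) is removed, clipping the outline; the 5.5×28.5 cube at (9.5, 14) partially overlaps it — only the 38.00 mm² overlap (of its 156.75 mm²) is removed, clipping the outline — boundary = 151.21 mm. So its perimeter = 151.21 mm. Layer 75 is larger (151.21 vs 105.00 mm).

layer 75 (z = 18.75 mm)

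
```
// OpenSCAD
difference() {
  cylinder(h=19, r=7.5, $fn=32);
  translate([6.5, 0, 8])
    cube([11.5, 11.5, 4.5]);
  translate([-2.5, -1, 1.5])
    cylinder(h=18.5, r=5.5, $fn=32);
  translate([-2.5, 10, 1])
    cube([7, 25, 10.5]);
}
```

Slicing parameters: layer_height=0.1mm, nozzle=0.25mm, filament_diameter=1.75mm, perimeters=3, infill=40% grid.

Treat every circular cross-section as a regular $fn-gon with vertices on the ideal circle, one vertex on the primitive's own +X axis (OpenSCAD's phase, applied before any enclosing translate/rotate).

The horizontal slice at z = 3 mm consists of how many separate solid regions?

At z = 3 mm: the r=7.5 cylinder gives a regular 32-gon of circumradius 7.5 (constant along its height); the cube at (6.5, 0) does not reach this height (z outside [8, 12.5]); the r=5.5 cylinder at (-2.5, -1) contributes a regular 32-gon of circumradius 5.5; the cube at (-2.5, 10) is present — its section is the full 7×25 rectangle; Subtracting the remaining from the first: starting from the r=7.5 cylinder, the r=5.5 cylinder at (-2.5, -1) partially overlaps it — only the 90.09 mm² overlap (of its 94.42 mm²) is removed, clipping the outline; the 7×25 cube at (-2.5, 10) misses the remaining region (no effect) — 1 connected region. The result has 1 disconnected region.

1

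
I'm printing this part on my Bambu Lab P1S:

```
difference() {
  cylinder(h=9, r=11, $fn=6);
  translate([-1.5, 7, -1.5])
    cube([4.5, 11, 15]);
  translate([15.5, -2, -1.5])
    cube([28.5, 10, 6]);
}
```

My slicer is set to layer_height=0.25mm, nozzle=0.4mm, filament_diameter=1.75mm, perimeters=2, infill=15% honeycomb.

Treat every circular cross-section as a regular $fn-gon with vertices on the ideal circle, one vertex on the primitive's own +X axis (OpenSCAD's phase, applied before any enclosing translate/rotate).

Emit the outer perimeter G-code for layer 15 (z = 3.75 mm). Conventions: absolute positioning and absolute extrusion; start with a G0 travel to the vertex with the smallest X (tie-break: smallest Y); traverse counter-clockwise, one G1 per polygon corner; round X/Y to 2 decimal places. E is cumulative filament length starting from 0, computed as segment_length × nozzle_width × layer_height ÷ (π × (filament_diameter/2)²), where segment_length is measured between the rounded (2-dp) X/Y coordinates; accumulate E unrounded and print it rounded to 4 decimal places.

G0 X-11.00 Y0.00 Z3.75
G1 X-5.50 Y-9.53 E0.4575
G1 X5.50 Y-9.53 E0.9148
G1 X11.00 Y0.00 E1.3722
G1 X5.50 Y9.53 E1.8297
G1 X3.00 Y9.53 E1.9336
G1 X3.00 Y7.00 E2.0388
G1 X-1.50 Y7.00 E2.2259
G1 X-1.50 Y9.53 E2.3311
G1 X-5.50 Y9.53 E2.4974
G1 X-11.00 Y0.00 E2.9549

At z = 3.75 mm: the cylinder: section is a regular 6-gon, circumradius r=11; the 4.5×11 cube at (-1.5, 7) contributes its full rectangle; the cube at (15.5, -2) (footprint 28.5×10) is included at this height; After the difference (first − rest): starting from the r=11 cylinder, the 4.5×11 cube at (-1.5, 7) partially overlaps it — only the 11.37 mm² overlap (of its 49.50 mm²) is removed, clipping the outline; the 28.5×10 cube at (15.5, -2) misses the remaining region (no effect) — 1 connected region. The outline is a single polygon with 10 vertices. Extrusion per mm of travel: 0.4 × 0.25 / (π × 0.875²) = 0.041575. Accumulating E over each segment gives final E = 2.9549.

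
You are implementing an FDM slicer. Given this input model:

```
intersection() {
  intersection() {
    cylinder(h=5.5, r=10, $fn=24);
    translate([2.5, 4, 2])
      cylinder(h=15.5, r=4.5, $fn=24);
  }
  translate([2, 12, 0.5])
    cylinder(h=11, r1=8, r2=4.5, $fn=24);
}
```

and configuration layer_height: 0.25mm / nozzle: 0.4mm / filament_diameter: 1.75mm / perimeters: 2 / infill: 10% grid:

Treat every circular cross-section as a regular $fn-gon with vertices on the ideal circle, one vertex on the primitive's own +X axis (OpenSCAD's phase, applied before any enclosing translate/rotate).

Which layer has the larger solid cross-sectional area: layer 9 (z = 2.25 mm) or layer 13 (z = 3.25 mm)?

layer 9 (z = 2.25 mm)

Layer 9 (z = 2.25): the cylinder: section is a regular 24-gon, circumradius r=10 (area = (24/2)·10.000²·sin(360°/24) = 310.58 mm²); the r=4.5 cylinder at (2.5, 4) gives a regular 24-gon of circumradius 4.5 (constant along its height) (area = (24/2)·4.500²·sin(360°/24) = 62.89 mm²); Taking the intersection: the r=4.5 cylinder at (2.5, 4) lies inside the r=10 cylinder, so the common part is the r=4.5 cylinder at (2.5, 4) itself — area = 62.89 mm²; the cone at (2, 12) contributes a regular 24-gon of circumradius 7.443 (interpolated between r1=8 and r2=4.5 at t=0.159) (area = (24/2)·7.443²·sin(360°/24) = 172.07 mm²); Taking the intersection: the cone at (2, 12) partially overlaps that combined region; clipping to the common part keeps 22.24 mm² — area = 22.24 mm². So its area = 22.24 mm². Layer 13 (z = 3.25): the r=10 cylinder contributes a regular 24-gon of circumradius 10 (area = (24/2)·10.000²·sin(360°/24) = 310.58 mm²); the r=4.5 cylinder at (2.5, 4) gives a regular 24-gon of circumradius 4.5 (constant along its height) (area = (24/2)·4.500²·sin(360°/24) = 62.89 mm²); Keeping only the common overlap: the r=4.5 cylinder at (2.5, 4) lies inside the r=10 cylinder, so the common part is the r=4.5 cylinder at (2.5, 4) itself — area = 62.89 mm²; the cone at (2, 12) (r1=8→r2=4.5) has section circumradius 7.125 here — a regular 24-gon (area = (24/2)·7.125²·sin(360°/24) = 157.67 mm²); Keeping only the common overlap: the cone at (2, 12) partially overlaps that combined region; clipping to the common part keeps 19.55 mm² — area = 19.55 mm². So its area = 19.55 mm². Layer 9 is larger (22.24 vs 19.55 mm²).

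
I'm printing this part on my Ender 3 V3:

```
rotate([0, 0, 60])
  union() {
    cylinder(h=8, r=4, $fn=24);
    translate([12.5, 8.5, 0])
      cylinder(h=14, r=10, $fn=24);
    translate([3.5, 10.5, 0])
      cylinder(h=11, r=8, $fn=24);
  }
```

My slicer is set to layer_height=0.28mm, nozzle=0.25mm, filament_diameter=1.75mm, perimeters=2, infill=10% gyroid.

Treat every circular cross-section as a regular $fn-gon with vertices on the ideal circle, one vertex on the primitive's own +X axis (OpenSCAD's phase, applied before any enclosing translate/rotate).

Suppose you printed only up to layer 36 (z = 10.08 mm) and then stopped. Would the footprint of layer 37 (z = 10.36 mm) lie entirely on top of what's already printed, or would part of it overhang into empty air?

Compare the two slices. At z = 10.08: the cylinder is not intersected at this z (z outside [0, 8]); the r=10 cylinder at (12.5, 8.5) gives a regular 24-gon of circumradius 10 (constant along its height) (area = (24/2)·10.000²·sin(360°/24) = 310.58 mm²); the r=8 cylinder at (3.5, 10.5) gives a regular 24-gon of circumradius 8 (constant along its height) (area = (24/2)·8.000²·sin(360°/24) = 198.77 mm²); Merging all regions: the regions partially overlap — summed areas 509.36 mm² minus the doubly-counted overlap 92.93 mm² gives 416.42 mm² — area = 416.42 mm²; (rotated 60° about Z; rotation is an isometry so areas/perimeters/island counts are preserved). At z = 10.36: the cylinder is not intersected at this z (z outside [0, 8]); the cylinder at (12.5, 8.5): section is a regular 24-gon, circumradius r=10 (area = (24/2)·10.000²·sin(360°/24) = 310.58 mm²); the cylinder at (3.5, 10.5): section is a regular 24-gon, circumradius r=8 (area = (24/2)·8.000²·sin(360°/24) = 198.77 mm²); Merging all regions: the regions partially overlap — summed areas 509.36 mm² minus the doubly-counted overlap 92.93 mm² gives 416.42 mm² — area = 416.42 mm²; (rotated 60° about Z; rotation is an isometry so areas/perimeters/island counts are preserved). Checking containment: the cross-section at z = 10.36 is a subset of the cross-section at z = 10.08.

entirely on top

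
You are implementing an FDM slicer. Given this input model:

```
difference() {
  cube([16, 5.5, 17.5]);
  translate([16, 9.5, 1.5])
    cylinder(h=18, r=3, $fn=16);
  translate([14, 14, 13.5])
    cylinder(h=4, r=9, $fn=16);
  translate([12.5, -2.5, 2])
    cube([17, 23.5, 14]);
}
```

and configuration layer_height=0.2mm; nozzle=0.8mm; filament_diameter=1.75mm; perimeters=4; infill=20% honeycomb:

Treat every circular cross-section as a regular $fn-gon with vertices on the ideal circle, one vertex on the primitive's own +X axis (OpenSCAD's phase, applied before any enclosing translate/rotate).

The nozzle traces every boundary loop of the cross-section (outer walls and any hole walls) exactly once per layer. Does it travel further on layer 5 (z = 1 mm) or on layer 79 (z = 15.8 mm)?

layer 5 (z = 1 mm)

Layer 5 (z = 1): the cube is present — its section is the full 16×5.5 rectangle (perimeter 43.00 mm); the cylinder at (16, 9.5) does not reach this height (z outside [1.5, 19.5]); the cylinder at (14, 14) is absent (z outside [13.5, 17.5]); the cube at (12.5, -2.5) does not reach this height (z outside [2, 16]); After the difference (first − rest): none of the subtracted shapes is present at this height, so the 16×5.5 cube is unchanged — boundary = 43.00 mm. So its perimeter = 43.00 mm. Layer 79 (z = 15.8): the cube is present — its section is the full 16×5.5 rectangle (perimeter 43.00 mm); the r=3 cylinder at (16, 9.5) contributes a regular 16-gon of circumradius 3 (perimeter = 2·16·3.000·sin(180°/16) = 18.73 mm); the cylinder at (14, 14): section is a regular 16-gon, circumradius r=9 (perimeter = 2·16·9.000·sin(180°/16) = 56.19 mm); the cube at (12.5, -2.5) is present — its section is the full 17×23.5 rectangle (perimeter 81.00 mm); Subtracting the remaining from the first: starting from the 16×5.5 cube, the r=3 cylinder at (16, 9.5) misses the remaining region (no effect); the r=9 cylinder at (14, 14) partially overlaps it — only the 1.23 mm² overlap (of its 247.98 mm²) is removed, clipping the outline; the 17×23.5 cube at (12.5, -2.5) partially overlaps it — only the 18.12 mm² overlap (of its 399.50 mm²) is removed, clipping the outline — boundary = 35.82 mm. So its perimeter = 35.82 mm. Layer 5 is larger (43.00 vs 35.82 mm).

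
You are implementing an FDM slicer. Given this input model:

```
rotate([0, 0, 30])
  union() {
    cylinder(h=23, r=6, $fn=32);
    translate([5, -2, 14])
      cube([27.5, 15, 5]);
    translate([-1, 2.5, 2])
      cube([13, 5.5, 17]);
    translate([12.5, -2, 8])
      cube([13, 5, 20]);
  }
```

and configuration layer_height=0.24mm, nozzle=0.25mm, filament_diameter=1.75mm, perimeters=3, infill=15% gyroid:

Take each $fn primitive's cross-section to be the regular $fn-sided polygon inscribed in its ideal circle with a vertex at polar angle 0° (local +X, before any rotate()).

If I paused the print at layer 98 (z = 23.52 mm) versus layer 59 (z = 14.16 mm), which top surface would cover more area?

Layer 98 (z = 23.52): the cylinder is not intersected at this z (z outside [0, 23]); the cube at (5, -2) does not reach this height (z outside [14, 19]); the cube at (-1, 2.5) does not reach this height (z outside [2, 19]); the cube at (12.5, -2) (footprint 13×5) is included at this height (area 65.00 mm²); Combining (union): only the 13×5 cube at (12.5, -2) is present, so the union is just that shape — area = 65.00 mm²; (whole slice rotated 30° about Z — lengths, areas and connectivity unchanged). So its area = 65.00 mm². Layer 59 (z = 14.16): the cylinder: section is a regular 32-gon, circumradius r=6 (area = (32/2)·6.000²·sin(360°/32) = 112.37 mm²); the cube at (5, -2) is present — its section is the full 27.5×15 rectangle (area 412.50 mm²); the cube at (-1, 2.5) (footprint 13×5.5) is included at this height (area 71.50 mm²); the cube at (12.5, -2) (footprint 13×5) is included at this height (area 65.00 mm²); Taking the union: the regions partially overlap — summed areas 661.37 mm² minus the doubly-counted overlap 124.28 mm² gives 537.10 mm² — area = 537.10 mm²; (whole slice rotated 30° about Z — lengths, areas and connectivity unchanged). So its area = 537.10 mm². Layer 59 is larger (537.10 vs 65.00 mm²).

layer 59 (z = 14.16 mm)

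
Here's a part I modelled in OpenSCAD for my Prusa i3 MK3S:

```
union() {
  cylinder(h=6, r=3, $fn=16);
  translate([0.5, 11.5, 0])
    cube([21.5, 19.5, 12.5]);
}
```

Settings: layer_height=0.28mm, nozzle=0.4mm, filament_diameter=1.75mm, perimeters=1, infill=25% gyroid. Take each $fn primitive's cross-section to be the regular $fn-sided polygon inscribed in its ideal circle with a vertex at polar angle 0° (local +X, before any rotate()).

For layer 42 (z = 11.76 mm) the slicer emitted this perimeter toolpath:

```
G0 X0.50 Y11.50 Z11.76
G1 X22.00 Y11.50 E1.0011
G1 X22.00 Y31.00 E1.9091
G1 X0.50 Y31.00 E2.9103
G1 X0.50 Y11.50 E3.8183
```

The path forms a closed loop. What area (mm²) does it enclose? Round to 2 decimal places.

419.25 mm²

Apply the shoelace formula to the sequence of (X, Y) vertices; enclosed area = 419.25 mm².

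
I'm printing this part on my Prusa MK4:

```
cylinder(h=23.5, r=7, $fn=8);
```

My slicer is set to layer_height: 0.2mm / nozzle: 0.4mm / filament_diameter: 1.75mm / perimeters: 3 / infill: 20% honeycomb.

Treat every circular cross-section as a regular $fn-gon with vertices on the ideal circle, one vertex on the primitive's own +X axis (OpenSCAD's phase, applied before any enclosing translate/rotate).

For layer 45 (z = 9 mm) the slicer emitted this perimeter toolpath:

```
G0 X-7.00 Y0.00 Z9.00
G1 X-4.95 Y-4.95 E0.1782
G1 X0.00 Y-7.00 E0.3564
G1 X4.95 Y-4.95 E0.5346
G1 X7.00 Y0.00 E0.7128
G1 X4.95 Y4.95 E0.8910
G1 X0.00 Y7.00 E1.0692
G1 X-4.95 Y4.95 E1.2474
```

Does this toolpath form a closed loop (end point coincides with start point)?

no

Start point (G0): (-7.00, 0.00). End point (last G1): the path does not return to the start — open.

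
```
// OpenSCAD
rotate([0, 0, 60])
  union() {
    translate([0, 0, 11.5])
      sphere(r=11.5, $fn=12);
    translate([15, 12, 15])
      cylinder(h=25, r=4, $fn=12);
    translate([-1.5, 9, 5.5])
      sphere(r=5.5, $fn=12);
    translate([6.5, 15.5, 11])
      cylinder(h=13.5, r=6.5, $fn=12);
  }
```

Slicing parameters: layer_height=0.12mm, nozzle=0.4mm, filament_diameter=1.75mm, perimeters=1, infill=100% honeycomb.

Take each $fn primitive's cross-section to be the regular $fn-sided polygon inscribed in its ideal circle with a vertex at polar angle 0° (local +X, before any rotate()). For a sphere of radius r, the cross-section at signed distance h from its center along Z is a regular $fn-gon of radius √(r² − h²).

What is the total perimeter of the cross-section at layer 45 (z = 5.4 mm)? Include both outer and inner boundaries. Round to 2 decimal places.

68.83 mm

At z = 5.4 mm: the r=11.5 sphere contributes a regular 12-gon of circumradius √(11.5²−6.1²) = 9.749 (perimeter = 2·12·9.749·sin(180°/12) = 60.56 mm); the cylinder at (15, 12) does not reach this height (z outside [15, 40]); the r=5.5 sphere at (-1.5, 9) slices to a regular 12-gon of circumradius 5.499 (√(r²−h²) with h=0.1 from center) (perimeter = 2·12·5.499·sin(180°/12) = 34.16 mm); the cylinder at (6.5, 15.5) is absent (z outside [11, 24.5]); Merging all regions: the regions partially overlap (shared area 44.01 mm²), so the edge portions inside another operand are dropped and the merged outline is re-measured after clipping — boundary = 68.83 mm; (whole slice rotated 60° about Z — lengths, areas and connectivity unchanged). Overall, the cross-section is a single solid region. Total boundary length (outer) = 68.83 mm.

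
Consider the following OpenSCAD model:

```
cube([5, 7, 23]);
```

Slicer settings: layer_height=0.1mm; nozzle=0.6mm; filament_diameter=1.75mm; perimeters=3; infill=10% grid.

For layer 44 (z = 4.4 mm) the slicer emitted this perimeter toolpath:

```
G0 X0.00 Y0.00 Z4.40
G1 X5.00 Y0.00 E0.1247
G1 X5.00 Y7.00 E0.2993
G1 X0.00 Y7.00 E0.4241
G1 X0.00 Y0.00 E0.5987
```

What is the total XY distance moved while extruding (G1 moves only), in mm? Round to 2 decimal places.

24.00 mm

Sum the Euclidean lengths of each G1 segment: total = 24.00 mm.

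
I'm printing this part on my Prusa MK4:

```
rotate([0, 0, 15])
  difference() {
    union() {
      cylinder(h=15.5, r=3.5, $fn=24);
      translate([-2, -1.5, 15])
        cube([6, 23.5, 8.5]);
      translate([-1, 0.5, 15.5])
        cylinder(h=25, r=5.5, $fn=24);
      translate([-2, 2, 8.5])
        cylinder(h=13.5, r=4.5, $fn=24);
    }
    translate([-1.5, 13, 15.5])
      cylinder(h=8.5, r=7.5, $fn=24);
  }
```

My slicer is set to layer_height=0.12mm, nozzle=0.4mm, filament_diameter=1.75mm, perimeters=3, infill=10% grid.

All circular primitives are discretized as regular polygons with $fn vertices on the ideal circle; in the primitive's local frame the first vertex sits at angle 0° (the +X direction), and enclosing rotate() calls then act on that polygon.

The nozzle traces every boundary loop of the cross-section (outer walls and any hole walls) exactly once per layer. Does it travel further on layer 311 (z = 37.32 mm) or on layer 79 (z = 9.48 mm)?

Layer 311 (z = 37.32): the cylinder is not intersected at this z (z outside [0, 15.5]); the cube at (-2, -1.5) is absent (z outside [15, 23.5]); the r=5.5 cylinder at (-1, 0.5) gives a regular 24-gon of circumradius 5.5 (constant along its height) (perimeter = 2·24·5.500·sin(180°/24) = 34.46 mm); the cylinder at (-2, 2) is absent (z outside [8.5, 22]); Taking the union: only the r=5.5 cylinder at (-1, 0.5) is present, so the union is just that shape — boundary = 34.46 mm; the cylinder at (-1.5, 13) is not intersected at this z (z outside [15.5, 24]); Taking the first minus the rest: none of the subtracted shapes is present at this height, so that combined region is unchanged — boundary = 34.46 mm; (whole slice rotated 15° about Z — lengths, areas and connectivity unchanged). So its perimeter = 34.46 mm. Layer 79 (z = 9.48): the r=3.5 cylinder gives a regular 24-gon of circumradius 3.5 (constant along its height) (perimeter = 2·24·3.500·sin(180°/24) = 21.93 mm); the cube at (-2, -1.5) is not intersected at this z (z outside [15, 23.5]); the cylinder at (-1, 0.5) does not reach this height (z outside [15.5, 40.5]); the cylinder at (-2, 2): section is a regular 24-gon, circumradius r=4.5 (perimeter = 2·24·4.500·sin(180°/24) = 28.19 mm); Merging all regions: the regions partially overlap (shared area 26.96 mm²), so the edge portions inside another operand are dropped and the merged outline is re-measured after clipping — boundary = 31.19 mm; the cylinder at (-1.5, 13) is not intersected at this z (z outside [15.5, 24]); Subtracting the remaining from the first: none of the subtracted shapes is present at this height, so the result so far is unchanged — boundary = 31.19 mm; (whole slice rotated 15° about Z — lengths, areas and connectivity unchanged). So its perimeter = 31.19 mm. Layer 311 is larger (34.46 vs 31.19 mm).

layer 311 (z = 37.32 mm)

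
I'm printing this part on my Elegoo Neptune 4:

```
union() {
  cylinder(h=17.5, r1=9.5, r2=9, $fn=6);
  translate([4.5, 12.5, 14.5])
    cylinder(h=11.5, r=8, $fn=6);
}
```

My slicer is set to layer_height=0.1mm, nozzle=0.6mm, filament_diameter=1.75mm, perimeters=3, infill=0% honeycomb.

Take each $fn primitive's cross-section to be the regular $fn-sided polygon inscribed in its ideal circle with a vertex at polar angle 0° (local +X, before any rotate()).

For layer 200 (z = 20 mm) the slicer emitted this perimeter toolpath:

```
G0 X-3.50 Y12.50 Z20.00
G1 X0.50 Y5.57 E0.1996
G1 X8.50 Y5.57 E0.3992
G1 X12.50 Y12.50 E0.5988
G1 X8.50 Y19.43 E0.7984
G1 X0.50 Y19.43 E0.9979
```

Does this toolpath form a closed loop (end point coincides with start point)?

no

Start point (G0): (-3.50, 12.50). End point (last G1): the path does not return to the start — open.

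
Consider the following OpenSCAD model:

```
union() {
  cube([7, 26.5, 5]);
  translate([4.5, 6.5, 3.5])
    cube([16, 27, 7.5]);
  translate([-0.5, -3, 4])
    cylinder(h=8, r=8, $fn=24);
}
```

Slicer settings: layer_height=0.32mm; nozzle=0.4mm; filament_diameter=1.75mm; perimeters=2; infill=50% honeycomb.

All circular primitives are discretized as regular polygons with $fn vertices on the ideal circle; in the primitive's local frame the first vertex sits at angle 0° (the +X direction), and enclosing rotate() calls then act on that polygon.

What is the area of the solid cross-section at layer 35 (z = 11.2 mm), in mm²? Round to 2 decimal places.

198.77 mm²

At z = 11.2 mm: the cube does not reach this height (z outside [0, 5]); the cube at (4.5, 6.5) is absent (z outside [3.5, 11]); the r=8 cylinder at (-0.5, -3) contributes a regular 24-gon of circumradius 8 (area = (24/2)·8.000²·sin(360°/24) = 198.77 mm²); Combining (union): only the r=8 cylinder at (-0.5, -3) is present, so the union is just that shape — area = 198.77 mm². Overall, the cross-section is a single solid region. Net area = 198.77 mm².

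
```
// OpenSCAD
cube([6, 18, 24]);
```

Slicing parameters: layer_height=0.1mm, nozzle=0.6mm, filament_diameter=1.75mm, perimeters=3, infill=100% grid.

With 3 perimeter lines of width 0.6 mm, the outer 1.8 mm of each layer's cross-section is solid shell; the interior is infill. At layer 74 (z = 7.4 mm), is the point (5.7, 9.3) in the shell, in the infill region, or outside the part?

shell

At z = 7.4 mm: the 6×18 cube contributes its full rectangle. Overall, the cross-section is a single solid region. The nearest boundary edge runs (6.00, 0.00)→(6.00, 18.00); distance from the point to it = 0.30 mm. The point is inside the cross-section, 0.30 mm from the nearest boundary — within the 1.8 mm shell band (3 × 0.6).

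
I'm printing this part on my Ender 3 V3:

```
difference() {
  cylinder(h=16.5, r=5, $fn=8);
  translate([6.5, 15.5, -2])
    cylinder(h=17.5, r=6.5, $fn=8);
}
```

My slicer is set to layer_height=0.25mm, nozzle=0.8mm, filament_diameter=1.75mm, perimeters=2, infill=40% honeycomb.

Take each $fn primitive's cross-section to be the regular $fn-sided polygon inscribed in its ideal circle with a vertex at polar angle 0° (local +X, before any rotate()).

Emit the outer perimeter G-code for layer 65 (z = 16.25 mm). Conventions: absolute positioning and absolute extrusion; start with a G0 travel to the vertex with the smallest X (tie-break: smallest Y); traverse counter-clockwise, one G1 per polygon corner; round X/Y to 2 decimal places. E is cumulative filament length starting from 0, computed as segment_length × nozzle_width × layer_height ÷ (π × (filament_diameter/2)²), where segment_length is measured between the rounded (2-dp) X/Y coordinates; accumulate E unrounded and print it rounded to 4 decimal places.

G0 X-5.00 Y0.00 Z16.25
G1 X-3.54 Y-3.54 E0.3184
G1 X0.00 Y-5.00 E0.6368
G1 X3.54 Y-3.54 E0.9552
G1 X5.00 Y0.00 E1.2736
G1 X3.54 Y3.54 E1.5920
G1 X0.00 Y5.00 E1.9104
G1 X-3.54 Y3.54 E2.2288
G1 X-5.00 Y0.00 E2.5472

At z = 16.25 mm: the cylinder: section is a regular 8-gon, circumradius r=5; the cylinder at (6.5, 15.5) is not intersected at this z (z outside [-2, 15.5]); After the difference (first − rest): none of the subtracted shapes is present at this height, so the r=5 cylinder is unchanged — 1 connected region. The outline is a single polygon with 8 vertices. Extrusion per mm of travel: 0.8 × 0.25 / (π × 0.875²) = 0.083150. Accumulating E over each segment gives final E = 2.5472.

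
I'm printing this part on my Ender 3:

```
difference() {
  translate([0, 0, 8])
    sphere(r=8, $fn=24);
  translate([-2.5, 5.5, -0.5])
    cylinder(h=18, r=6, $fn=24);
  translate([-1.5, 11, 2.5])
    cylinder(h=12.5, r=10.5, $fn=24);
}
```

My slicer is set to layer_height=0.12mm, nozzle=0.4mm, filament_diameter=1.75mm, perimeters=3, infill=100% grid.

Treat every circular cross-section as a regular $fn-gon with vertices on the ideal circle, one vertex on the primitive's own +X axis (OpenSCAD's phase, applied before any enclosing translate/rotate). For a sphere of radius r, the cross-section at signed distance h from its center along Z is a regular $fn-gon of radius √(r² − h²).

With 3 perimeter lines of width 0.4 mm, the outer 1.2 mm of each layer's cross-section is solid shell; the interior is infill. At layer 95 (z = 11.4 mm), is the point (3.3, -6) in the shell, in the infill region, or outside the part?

At z = 11.4 mm: the sphere: section is a regular 24-gon, circumradius = √(r²−h²) = √(8²−3.4²) = 7.242; the cylinder at (-2.5, 5.5): section is a regular 24-gon, circumradius r=6; the r=10.5 cylinder at (-1.5, 11) contributes a regular 24-gon of circumradius 10.5; Taking the first minus the rest: starting from the r=8 sphere, the r=6 cylinder at (-2.5, 5.5) partially overlaps it — only the 58.85 mm² overlap (of its 111.81 mm²) is removed, clipping the outline; the r=10.5 cylinder at (-1.5, 11) partially overlaps it — only the 8.88 mm² overlap (of its 342.42 mm²) is removed, clipping the outline — 1 connected region. Overall, the cross-section is a single solid region. The nearest boundary edge runs (3.62, -6.27)→(1.87, -6.99); distance from the point to it = 0.37 mm. The point is inside the cross-section, 0.37 mm from the nearest boundary — within the 1.2 mm shell band (3 × 0.4).

shell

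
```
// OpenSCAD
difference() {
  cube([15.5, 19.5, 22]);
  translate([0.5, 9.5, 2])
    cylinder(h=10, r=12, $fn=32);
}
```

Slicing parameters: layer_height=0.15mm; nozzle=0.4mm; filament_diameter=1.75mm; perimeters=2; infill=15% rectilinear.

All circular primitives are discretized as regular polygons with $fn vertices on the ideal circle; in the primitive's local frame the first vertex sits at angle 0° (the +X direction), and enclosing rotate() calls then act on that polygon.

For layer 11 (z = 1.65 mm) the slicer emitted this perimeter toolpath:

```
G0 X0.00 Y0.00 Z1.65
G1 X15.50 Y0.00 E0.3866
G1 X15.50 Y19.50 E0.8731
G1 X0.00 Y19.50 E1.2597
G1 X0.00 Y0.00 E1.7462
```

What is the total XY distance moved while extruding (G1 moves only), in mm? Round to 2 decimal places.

Sum the Euclidean lengths of each G1 segment: total = 70.00 mm.

70.00 mm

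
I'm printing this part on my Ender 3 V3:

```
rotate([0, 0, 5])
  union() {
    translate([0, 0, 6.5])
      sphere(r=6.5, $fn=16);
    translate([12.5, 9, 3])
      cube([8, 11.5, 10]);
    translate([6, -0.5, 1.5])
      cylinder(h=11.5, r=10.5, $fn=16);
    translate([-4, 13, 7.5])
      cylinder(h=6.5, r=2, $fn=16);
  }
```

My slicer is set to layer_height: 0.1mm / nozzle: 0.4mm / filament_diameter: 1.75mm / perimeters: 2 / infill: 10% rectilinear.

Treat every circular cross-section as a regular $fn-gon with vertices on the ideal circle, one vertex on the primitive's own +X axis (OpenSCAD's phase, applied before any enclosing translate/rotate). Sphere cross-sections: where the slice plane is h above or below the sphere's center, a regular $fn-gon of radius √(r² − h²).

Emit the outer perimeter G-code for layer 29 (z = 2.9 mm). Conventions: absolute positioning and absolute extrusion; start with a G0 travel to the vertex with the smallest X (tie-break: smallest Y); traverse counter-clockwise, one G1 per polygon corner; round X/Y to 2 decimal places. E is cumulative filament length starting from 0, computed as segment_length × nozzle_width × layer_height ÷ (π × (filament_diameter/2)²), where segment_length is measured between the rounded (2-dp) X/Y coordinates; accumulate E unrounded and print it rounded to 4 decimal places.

G0 X-5.39 Y-0.47 Z2.90
G1 X-4.80 Y-2.50 E0.0352
G1 X-3.50 Y-4.12 E0.0697
G1 X-3.29 Y-4.82 E0.0819
G1 X-0.73 Y-8.02 E0.1500
G1 X2.86 Y-9.99 E0.2181
G1 X6.94 Y-10.44 E0.2864
G1 X10.87 Y-9.29 E0.3545
G1 X14.06 Y-6.72 E0.4226
G1 X16.03 Y-3.13 E0.4907
G1 X16.48 Y0.94 E0.5588
G1 X15.33 Y4.87 E0.6269
G1 X12.77 Y8.07 E0.6950
G1 X9.18 Y10.04 E0.7631
G1 X5.11 Y10.48 E0.8312
G1 X1.17 Y9.34 E0.8994
G1 X-2.02 Y6.77 E0.9675
G1 X-3.58 Y3.93 E1.0214
G1 X-4.15 Y3.48 E1.0335
G1 X-5.16 Y1.63 E1.0686
G1 X-5.39 Y-0.47 E1.1037

At z = 2.9 mm: the r=6.5 sphere contributes a regular 16-gon of circumradius √(6.5²−3.6²) = 5.412; the cube at (12.5, 9) does not reach this height (z outside [3, 13]); the cylinder at (6, -0.5): section is a regular 16-gon, circumradius r=10.5; the cylinder at (-4, 13) is absent (z outside [7.5, 14]); Combining (union): the regions partially overlap (shared area 84.00 mm²), so overlapping operands fuse into one piece — 1 connected region; (rotated 5° about Z; rotation is an isometry so areas/perimeters/island counts are preserved). The outline is a single polygon with 20 vertices. Extrusion per mm of travel: 0.4 × 0.1 / (π × 0.875²) = 0.016630. Accumulating E over each segment gives final E = 1.1037.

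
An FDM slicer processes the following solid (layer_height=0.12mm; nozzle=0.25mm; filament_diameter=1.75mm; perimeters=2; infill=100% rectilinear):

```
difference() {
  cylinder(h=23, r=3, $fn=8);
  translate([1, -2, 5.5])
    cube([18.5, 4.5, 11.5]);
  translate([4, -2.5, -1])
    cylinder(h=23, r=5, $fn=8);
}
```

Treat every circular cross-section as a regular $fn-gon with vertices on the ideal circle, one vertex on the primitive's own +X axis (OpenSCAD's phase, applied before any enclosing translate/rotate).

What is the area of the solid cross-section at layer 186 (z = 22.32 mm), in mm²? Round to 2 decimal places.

At z = 22.32 mm: the cylinder: section is a regular 8-gon, circumradius r=3 (area = (8/2)·3.000²·sin(360°/8) = 25.46 mm²); the cube at (1, -2) is not intersected at this z (z outside [5.5, 17]); the cylinder at (4, -2.5) is absent (z outside [-1, 22]); After the difference (first − rest): none of the subtracted shapes is present at this height, so the r=3 cylinder is unchanged — area = 25.46 mm². Overall, the cross-section is a single solid region. Net area = 25.46 mm².

25.46 mm²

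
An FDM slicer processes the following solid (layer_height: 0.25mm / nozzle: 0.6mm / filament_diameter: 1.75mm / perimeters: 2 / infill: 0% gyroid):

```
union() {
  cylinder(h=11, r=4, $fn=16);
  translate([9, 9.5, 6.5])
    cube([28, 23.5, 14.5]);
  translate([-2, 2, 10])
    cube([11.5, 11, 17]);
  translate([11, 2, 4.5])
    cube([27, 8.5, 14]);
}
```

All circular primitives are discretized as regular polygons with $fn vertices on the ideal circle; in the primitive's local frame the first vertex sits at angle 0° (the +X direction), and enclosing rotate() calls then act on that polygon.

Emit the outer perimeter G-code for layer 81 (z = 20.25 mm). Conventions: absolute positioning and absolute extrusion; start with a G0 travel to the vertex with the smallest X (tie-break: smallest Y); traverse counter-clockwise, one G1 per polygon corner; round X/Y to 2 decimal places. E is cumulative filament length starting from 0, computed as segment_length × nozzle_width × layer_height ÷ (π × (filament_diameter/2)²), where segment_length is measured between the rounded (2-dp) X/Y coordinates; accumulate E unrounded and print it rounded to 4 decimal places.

G0 X-2.00 Y2.00 Z20.25
G1 X9.50 Y2.00 E0.7172
G1 X9.50 Y9.50 E1.1849
G1 X37.00 Y9.50 E2.8999
G1 X37.00 Y33.00 E4.3654
G1 X9.00 Y33.00 E6.1115
G1 X9.00 Y13.00 E7.3588
G1 X-2.00 Y13.00 E8.0448
G1 X-2.00 Y2.00 E8.7308

At z = 20.25 mm: the cylinder is absent (z outside [0, 11]); the cube at (9, 9.5) (footprint 28×23.5) is included at this height; the cube at (-2, 2) (footprint 11.5×11) is included at this height; the cube at (11, 2) is absent (z outside [4.5, 18.5]); Merging all regions: the regions partially overlap (shared area 1.75 mm²), so overlapping operands fuse into one piece — 1 connected region. The outline is a single polygon with 8 vertices. Extrusion per mm of travel: 0.6 × 0.25 / (π × 0.875²) = 0.062363. Accumulating E over each segment gives final E = 8.7308.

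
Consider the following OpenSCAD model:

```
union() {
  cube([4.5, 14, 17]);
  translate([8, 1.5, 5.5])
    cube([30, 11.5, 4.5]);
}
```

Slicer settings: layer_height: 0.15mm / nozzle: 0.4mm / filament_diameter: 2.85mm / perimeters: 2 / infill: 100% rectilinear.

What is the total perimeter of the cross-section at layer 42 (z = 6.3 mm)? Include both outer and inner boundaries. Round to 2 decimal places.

120.00 mm

At z = 6.3 mm: the 4.5×14 cube contributes its full rectangle (perimeter 37.00 mm); the cube at (8, 1.5) is present — its section is the full 30×11.5 rectangle (perimeter 83.00 mm); Merging all regions: the 2 present regions are separate (no shared area or edge), so areas and boundary lengths simply add and each stays a separate island — boundary = 120.00 mm. Overall, the cross-section has 2 separate islands. Total boundary length (outer) = 120.00 mm.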